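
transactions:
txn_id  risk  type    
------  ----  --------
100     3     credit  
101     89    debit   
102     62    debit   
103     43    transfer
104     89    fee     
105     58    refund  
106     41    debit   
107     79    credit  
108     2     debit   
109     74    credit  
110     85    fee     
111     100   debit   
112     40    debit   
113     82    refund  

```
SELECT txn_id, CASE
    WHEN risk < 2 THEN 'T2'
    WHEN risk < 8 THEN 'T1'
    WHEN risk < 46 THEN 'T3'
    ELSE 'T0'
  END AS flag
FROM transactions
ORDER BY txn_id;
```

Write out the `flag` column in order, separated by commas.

txn_id=100: risk < 8 → T1
txn_id=101: ELSE → T0
txn_id=102: ELSE → T0
txn_id=103: risk < 46 → T3
txn_id=104: ELSE → T0
txn_id=105: ELSE → T0
txn_id=106: risk < 46 → T3
txn_id=107: ELSE → T0
txn_id=108: risk < 8 → T1
txn_id=109: ELSE → T0
txn_id=110: ELSE → T0
txn_id=111: ELSE → T0
txn_id=112: risk < 46 → T3
txn_id=113: ELSE → T0

T1, T0, T0, T3, T0, T0, T3, T0, T1, T0, T0, T0, T3, T0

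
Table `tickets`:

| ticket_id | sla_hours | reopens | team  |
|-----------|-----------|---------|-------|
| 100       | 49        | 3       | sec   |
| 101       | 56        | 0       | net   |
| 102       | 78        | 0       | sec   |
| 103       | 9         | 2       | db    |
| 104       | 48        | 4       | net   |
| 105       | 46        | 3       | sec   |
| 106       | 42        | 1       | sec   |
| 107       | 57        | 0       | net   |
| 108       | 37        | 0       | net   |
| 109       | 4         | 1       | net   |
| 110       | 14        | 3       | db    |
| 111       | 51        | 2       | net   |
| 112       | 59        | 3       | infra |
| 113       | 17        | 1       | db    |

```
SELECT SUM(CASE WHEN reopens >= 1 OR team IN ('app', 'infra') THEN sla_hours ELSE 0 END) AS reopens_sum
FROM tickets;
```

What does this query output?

ticket_id=100: ✓ → 49
ticket_id=101: ✗
ticket_id=102: ✗
ticket_id=103: ✓ → 9
ticket_id=104: ✓ → 48
ticket_id=105: ✓ → 46
ticket_id=106: ✓ → 42
ticket_id=107: ✗
ticket_id=108: ✗
ticket_id=109: ✓ → 4
ticket_id=110: ✓ → 14
ticket_id=111: ✓ → 51
ticket_id=112: ✓ → 59
ticket_id=113: ✓ → 17
reopens_sum = 49 + 9 + 48 + 46 + 42 + 4 + 14 + 51 + 59 + 17 = 339

339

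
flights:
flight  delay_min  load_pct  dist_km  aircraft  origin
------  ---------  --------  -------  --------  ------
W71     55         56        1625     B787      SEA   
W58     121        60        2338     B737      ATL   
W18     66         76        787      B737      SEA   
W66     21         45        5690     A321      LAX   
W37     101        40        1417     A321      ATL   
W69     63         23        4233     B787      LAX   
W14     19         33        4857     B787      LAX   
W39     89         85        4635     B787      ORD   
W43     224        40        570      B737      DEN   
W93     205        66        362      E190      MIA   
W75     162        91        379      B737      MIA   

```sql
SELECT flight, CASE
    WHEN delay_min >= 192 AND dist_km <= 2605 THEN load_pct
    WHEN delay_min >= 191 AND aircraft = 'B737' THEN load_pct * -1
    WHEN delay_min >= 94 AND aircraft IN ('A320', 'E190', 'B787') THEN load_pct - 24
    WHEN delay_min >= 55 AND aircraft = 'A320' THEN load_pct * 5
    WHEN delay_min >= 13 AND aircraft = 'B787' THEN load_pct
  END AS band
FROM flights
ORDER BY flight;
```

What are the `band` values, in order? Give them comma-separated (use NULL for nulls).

33, NULL, NULL, 85, 40, NULL, NULL, 23, 56, NULL, 66

flight=W14: delay_min >= 13 AND aircraft = 'B787' → 33
flight=W18: (no match → NULL) → NULL
flight=W37: (no match → NULL) → NULL
flight=W39: delay_min >= 13 AND aircraft = 'B787' → 85
flight=W43: delay_min >= 192 AND dist_km <= 2605 → 40
flight=W58: (no match → NULL) → NULL
flight=W66: (no match → NULL) → NULL
flight=W69: delay_min >= 13 AND aircraft = 'B787' → 23
flight=W71: delay_min >= 13 AND aircraft = 'B787' → 56
flight=W75: (no match → NULL) → NULL
flight=W93: delay_min >= 192 AND dist_km <= 2605 → 66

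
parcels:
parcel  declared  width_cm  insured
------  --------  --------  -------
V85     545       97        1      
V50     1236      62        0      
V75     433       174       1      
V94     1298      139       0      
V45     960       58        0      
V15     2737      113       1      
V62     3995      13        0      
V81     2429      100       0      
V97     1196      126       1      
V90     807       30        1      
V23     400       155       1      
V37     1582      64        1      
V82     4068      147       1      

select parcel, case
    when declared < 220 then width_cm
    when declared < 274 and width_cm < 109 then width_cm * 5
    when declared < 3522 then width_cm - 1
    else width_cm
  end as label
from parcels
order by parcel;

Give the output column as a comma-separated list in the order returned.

parcel=V15: declared < 3522 → 112
parcel=V23: declared < 3522 → 154
parcel=V37: declared < 3522 → 63
parcel=V45: declared < 3522 → 57
parcel=V50: declared < 3522 → 61
parcel=V62: ELSE → 13
parcel=V75: declared < 3522 → 173
parcel=V81: declared < 3522 → 99
parcel=V82: ELSE → 147
parcel=V85: declared < 3522 → 96
parcel=V90: declared < 3522 → 29
parcel=V94: declared < 3522 → 138
parcel=V97: declared < 3522 → 125

112, 154, 63, 57, 61, 13, 173, 99, 147, 96, 29, 138, 125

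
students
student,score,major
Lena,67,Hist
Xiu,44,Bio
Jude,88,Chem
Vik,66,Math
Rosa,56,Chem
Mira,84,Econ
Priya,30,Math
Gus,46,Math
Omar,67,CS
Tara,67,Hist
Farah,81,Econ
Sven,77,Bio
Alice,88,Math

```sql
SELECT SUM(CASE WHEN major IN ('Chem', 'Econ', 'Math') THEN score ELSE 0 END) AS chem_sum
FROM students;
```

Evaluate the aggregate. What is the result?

student=Lena: ✗
student=Xiu: ✗
student=Jude: ✓ → 88
student=Vik: ✓ → 66
student=Rosa: ✓ → 56
student=Mira: ✓ → 84
student=Priya: ✓ → 30
student=Gus: ✓ → 46
student=Omar: ✗
student=Tara: ✗
student=Farah: ✓ → 81
student=Sven: ✗
student=Alice: ✓ → 88
chem_sum = 88 + 66 + 56 + 84 + 30 + 46 + 81 + 88 = 539

539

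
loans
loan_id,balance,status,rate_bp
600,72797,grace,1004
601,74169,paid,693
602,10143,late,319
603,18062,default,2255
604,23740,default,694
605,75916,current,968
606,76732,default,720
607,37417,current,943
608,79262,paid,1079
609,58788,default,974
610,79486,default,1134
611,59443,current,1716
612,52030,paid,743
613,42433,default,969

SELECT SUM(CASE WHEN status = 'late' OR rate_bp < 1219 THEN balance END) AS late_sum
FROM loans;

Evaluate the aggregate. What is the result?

loan_id=600: ✓ → 72797
loan_id=601: ✓ → 74169
loan_id=602: ✓ → 10143
loan_id=603: ✗
loan_id=604: ✓ → 23740
loan_id=605: ✓ → 75916
loan_id=606: ✓ → 76732
loan_id=607: ✓ → 37417
loan_id=608: ✓ → 79262
loan_id=609: ✓ → 58788
loan_id=610: ✓ → 79486
loan_id=611: ✗
loan_id=612: ✓ → 52030
loan_id=613: ✓ → 42433
late_sum = 72797 + 74169 + 10143 + 23740 + 75916 + 76732 + 37417 + 79262 + 58788 + 79486 + 52030 + 42433 = 682913

682913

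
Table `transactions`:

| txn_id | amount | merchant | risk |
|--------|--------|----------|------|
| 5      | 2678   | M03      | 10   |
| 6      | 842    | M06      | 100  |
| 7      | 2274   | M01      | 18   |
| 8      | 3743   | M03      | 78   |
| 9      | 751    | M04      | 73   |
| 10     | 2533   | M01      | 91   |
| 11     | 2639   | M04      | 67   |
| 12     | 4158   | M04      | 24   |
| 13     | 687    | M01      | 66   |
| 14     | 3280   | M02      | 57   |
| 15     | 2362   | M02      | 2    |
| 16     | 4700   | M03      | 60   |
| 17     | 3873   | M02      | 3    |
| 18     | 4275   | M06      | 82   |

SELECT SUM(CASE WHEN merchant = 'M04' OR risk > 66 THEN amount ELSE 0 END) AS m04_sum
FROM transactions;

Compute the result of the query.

txn_id=5: ✗
txn_id=6: ✓ → 842
txn_id=7: ✗
txn_id=8: ✓ → 3743
txn_id=9: ✓ → 751
txn_id=10: ✓ → 2533
txn_id=11: ✓ → 2639
txn_id=12: ✓ → 4158
txn_id=13: ✗
txn_id=14: ✗
txn_id=15: ✗
txn_id=16: ✗
txn_id=17: ✗
txn_id=18: ✓ → 4275
m04_sum = 842 + 3743 + 751 + 2533 + 2639 + 4158 + 4275 = 18941

18941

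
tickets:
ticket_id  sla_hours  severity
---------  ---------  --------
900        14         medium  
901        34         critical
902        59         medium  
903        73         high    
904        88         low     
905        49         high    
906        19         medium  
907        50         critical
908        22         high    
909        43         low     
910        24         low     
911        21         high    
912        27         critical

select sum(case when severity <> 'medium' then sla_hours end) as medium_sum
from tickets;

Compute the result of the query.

431

ticket_id=900: ✗
ticket_id=901: ✓ → 34
ticket_id=902: ✗
ticket_id=903: ✓ → 73
ticket_id=904: ✓ → 88
ticket_id=905: ✓ → 49
ticket_id=906: ✗
ticket_id=907: ✓ → 50
ticket_id=908: ✓ → 22
ticket_id=909: ✓ → 43
ticket_id=910: ✓ → 24
ticket_id=911: ✓ → 21
ticket_id=912: ✓ → 27
medium_sum = 34 + 73 + 88 + 49 + 50 + 22 + 43 + 24 + 21 + 27 = 431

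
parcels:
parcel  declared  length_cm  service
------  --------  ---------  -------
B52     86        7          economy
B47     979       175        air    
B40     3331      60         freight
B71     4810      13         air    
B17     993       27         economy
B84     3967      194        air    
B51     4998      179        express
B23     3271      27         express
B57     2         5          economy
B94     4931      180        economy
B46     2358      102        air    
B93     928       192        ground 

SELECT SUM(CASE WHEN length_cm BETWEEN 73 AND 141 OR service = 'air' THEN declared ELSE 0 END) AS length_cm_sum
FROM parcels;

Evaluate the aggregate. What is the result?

12114

parcel=B52: ✗
parcel=B47: ✓ → 979
parcel=B40: ✗
parcel=B71: ✓ → 4810
parcel=B17: ✗
parcel=B84: ✓ → 3967
parcel=B51: ✗
parcel=B23: ✗
parcel=B57: ✗
parcel=B94: ✗
parcel=B46: ✓ → 2358
parcel=B93: ✗
length_cm_sum = 979 + 4810 + 3967 + 2358 = 12114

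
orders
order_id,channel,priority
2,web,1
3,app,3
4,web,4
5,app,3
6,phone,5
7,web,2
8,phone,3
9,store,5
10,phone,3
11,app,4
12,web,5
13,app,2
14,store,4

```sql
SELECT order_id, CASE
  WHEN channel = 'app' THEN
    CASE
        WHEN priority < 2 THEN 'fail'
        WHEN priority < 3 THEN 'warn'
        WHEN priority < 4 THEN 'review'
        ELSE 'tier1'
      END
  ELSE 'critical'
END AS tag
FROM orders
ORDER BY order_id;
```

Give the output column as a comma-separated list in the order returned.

order_id=2: channel='web' → outer ELSE → critical
order_id=3: channel='app' → inner[priority < 4] → review
order_id=4: channel='web' → outer ELSE → critical
order_id=5: channel='app' → inner[priority < 4] → review
order_id=6: channel='phone' → outer ELSE → critical
order_id=7: channel='web' → outer ELSE → critical
order_id=8: channel='phone' → outer ELSE → critical
order_id=9: channel='store' → outer ELSE → critical
order_id=10: channel='phone' → outer ELSE → critical
order_id=11: channel='app' → inner[ELSE] → tier1
order_id=12: channel='web' → outer ELSE → critical
order_id=13: channel='app' → inner[priority < 3] → warn
order_id=14: channel='store' → outer ELSE → critical

critical, review, critical, review, critical, critical, critical, critical, critical, tier1, critical, warn, critical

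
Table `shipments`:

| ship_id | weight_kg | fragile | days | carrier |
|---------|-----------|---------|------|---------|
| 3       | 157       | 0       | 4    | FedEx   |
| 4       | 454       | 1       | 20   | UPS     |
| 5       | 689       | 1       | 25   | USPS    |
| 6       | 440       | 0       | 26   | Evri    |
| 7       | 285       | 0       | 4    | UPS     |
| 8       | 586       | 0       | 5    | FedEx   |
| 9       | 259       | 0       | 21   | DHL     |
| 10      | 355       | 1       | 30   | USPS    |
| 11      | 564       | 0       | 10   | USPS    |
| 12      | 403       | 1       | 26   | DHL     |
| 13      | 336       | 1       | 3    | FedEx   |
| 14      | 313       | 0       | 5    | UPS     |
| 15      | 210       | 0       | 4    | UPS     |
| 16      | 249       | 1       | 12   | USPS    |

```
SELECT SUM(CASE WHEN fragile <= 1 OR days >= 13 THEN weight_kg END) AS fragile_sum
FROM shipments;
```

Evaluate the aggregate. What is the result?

5300

ship_id=3: ✓ → 157
ship_id=4: ✓ → 454
ship_id=5: ✓ → 689
ship_id=6: ✓ → 440
ship_id=7: ✓ → 285
ship_id=8: ✓ → 586
ship_id=9: ✓ → 259
ship_id=10: ✓ → 355
ship_id=11: ✓ → 564
ship_id=12: ✓ → 403
ship_id=13: ✓ → 336
ship_id=14: ✓ → 313
ship_id=15: ✓ → 210
ship_id=16: ✓ → 249
fragile_sum = 157 + 454 + 689 + 440 + 285 + 586 + 259 + 355 + 564 + 403 + 336 + 313 + 210 + 249 = 5300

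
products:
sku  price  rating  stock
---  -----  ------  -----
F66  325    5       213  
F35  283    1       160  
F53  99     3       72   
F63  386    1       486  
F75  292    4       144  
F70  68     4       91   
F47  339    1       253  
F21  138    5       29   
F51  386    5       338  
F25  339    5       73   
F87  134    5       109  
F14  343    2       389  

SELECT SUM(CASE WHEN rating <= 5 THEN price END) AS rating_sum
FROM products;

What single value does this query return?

sku=F66: ✓ → 325
sku=F35: ✓ → 283
sku=F53: ✓ → 99
sku=F63: ✓ → 386
sku=F75: ✓ → 292
sku=F70: ✓ → 68
sku=F47: ✓ → 339
sku=F21: ✓ → 138
sku=F51: ✓ → 386
sku=F25: ✓ → 339
sku=F87: ✓ → 134
sku=F14: ✓ → 343
rating_sum = 325 + 283 + 99 + 386 + 292 + 68 + 339 + 138 + 386 + 339 + 134 + 343 = 3132

3132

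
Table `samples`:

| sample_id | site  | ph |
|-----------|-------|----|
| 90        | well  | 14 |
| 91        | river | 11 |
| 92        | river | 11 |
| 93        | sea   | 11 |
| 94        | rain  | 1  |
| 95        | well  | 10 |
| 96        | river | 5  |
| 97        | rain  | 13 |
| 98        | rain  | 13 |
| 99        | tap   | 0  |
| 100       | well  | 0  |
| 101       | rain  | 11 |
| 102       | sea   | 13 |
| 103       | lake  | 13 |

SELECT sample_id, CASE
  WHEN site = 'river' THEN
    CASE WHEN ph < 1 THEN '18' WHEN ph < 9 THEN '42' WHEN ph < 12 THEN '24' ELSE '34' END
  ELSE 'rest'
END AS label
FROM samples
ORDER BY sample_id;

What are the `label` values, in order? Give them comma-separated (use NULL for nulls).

rest, 24, 24, rest, rest, rest, 42, rest, rest, rest, rest, rest, rest, rest

sample_id=90: site='well' → outer ELSE → rest
sample_id=91: site='river' → inner[ph < 12] → 24
sample_id=92: site='river' → inner[ph < 12] → 24
sample_id=93: site='sea' → outer ELSE → rest
sample_id=94: site='rain' → outer ELSE → rest
sample_id=95: site='well' → outer ELSE → rest
sample_id=96: site='river' → inner[ph < 9] → 42
sample_id=97: site='rain' → outer ELSE → rest
sample_id=98: site='rain' → outer ELSE → rest
sample_id=99: site='tap' → outer ELSE → rest
sample_id=100: site='well' → outer ELSE → rest
sample_id=101: site='rain' → outer ELSE → rest
sample_id=102: site='sea' → outer ELSE → rest
sample_id=103: site='lake' → outer ELSE → rest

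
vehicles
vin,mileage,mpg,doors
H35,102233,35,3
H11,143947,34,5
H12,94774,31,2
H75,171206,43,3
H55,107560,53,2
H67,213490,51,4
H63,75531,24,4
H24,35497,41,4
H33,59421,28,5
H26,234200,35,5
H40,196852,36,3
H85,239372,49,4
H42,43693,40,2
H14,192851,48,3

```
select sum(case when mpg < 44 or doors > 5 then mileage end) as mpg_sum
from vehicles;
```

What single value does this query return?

1157354

vin=H35: ✓ → 102233
vin=H11: ✓ → 143947
vin=H12: ✓ → 94774
vin=H75: ✓ → 171206
vin=H55: ✗
vin=H67: ✗
vin=H63: ✓ → 75531
vin=H24: ✓ → 35497
vin=H33: ✓ → 59421
vin=H26: ✓ → 234200
vin=H40: ✓ → 196852
vin=H85: ✗
vin=H42: ✓ → 43693
vin=H14: ✗
mpg_sum = 102233 + 143947 + 94774 + 171206 + 75531 + 35497 + 59421 + 234200 + 196852 + 43693 = 1157354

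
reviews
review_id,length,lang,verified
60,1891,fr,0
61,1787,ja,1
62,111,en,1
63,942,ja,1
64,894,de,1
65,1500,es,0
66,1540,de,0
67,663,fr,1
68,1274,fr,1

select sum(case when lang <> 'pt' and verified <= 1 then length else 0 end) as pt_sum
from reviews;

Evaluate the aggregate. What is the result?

10602

review_id=60: ✓ → 1891
review_id=61: ✓ → 1787
review_id=62: ✓ → 111
review_id=63: ✓ → 942
review_id=64: ✓ → 894
review_id=65: ✓ → 1500
review_id=66: ✓ → 1540
review_id=67: ✓ → 663
review_id=68: ✓ → 1274
pt_sum = 1891 + 1787 + 111 + 942 + 894 + 1500 + 1540 + 663 + 1274 = 10602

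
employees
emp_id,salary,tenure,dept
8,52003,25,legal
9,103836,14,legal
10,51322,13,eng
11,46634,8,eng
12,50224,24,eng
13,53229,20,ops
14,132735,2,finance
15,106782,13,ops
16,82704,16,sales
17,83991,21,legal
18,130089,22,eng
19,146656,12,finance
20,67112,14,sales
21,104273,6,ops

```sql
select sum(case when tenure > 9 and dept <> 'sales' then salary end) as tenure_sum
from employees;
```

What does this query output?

emp_id=8: ✓ → 52003
emp_id=9: ✓ → 103836
emp_id=10: ✓ → 51322
emp_id=11: ✗
emp_id=12: ✓ → 50224
emp_id=13: ✓ → 53229
emp_id=14: ✗
emp_id=15: ✓ → 106782
emp_id=16: ✗
emp_id=17: ✓ → 83991
emp_id=18: ✓ → 130089
emp_id=19: ✓ → 146656
emp_id=20: ✗
emp_id=21: ✗
tenure_sum = 52003 + 103836 + 51322 + 50224 + 53229 + 106782 + 83991 + 130089 + 146656 = 778132

778132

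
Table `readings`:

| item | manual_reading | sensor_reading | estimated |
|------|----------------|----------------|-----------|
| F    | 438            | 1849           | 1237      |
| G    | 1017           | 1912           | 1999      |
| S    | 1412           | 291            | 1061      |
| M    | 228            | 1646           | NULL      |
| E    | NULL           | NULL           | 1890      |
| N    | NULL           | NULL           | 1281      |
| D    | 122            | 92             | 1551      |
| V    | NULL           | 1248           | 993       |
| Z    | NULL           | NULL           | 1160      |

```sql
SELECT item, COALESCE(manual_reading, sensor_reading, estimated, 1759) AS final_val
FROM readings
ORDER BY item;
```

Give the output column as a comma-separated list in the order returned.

122, 1890, 438, 1017, 228, 1281, 1412, 1248, 1160

item=D: manual_reading=122 → 122
item=E: manual_reading=NULL, sensor_reading=NULL, estimated=1890 → 1890
item=F: manual_reading=438 → 438
item=G: manual_reading=1017 → 1017
item=M: manual_reading=228 → 228
item=N: manual_reading=NULL, sensor_reading=NULL, estimated=1281 → 1281
item=S: manual_reading=1412 → 1412
item=V: manual_reading=NULL, sensor_reading=1248 → 1248
item=Z: manual_reading=NULL, sensor_reading=NULL, estimated=1160 → 1160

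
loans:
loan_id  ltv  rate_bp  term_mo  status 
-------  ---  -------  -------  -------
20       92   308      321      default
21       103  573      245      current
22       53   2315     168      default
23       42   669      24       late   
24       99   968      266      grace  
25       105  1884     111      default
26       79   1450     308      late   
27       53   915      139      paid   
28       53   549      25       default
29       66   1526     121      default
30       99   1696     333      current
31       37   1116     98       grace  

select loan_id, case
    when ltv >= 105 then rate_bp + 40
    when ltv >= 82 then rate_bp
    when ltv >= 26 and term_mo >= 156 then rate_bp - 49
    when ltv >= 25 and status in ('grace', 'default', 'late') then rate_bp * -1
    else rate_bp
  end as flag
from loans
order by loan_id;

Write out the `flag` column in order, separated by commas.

loan_id=20: ltv >= 82 → 308
loan_id=21: ltv >= 82 → 573
loan_id=22: ltv >= 26 and term_mo >= 156 → 2266
loan_id=23: ltv >= 25 and status in ('grace', 'default', 'late') → -669
loan_id=24: ltv >= 82 → 968
loan_id=25: ltv >= 105 → 1924
loan_id=26: ltv >= 26 and term_mo >= 156 → 1401
loan_id=27: ELSE → 915
loan_id=28: ltv >= 25 and status in ('grace', 'default', 'late') → -549
loan_id=29: ltv >= 25 and status in ('grace', 'default', 'late') → -1526
loan_id=30: ltv >= 82 → 1696
loan_id=31: ltv >= 25 and status in ('grace', 'default', 'late') → -1116

308, 573, 2266, -669, 968, 1924, 1401, 915, -549, -1526, 1696, -1116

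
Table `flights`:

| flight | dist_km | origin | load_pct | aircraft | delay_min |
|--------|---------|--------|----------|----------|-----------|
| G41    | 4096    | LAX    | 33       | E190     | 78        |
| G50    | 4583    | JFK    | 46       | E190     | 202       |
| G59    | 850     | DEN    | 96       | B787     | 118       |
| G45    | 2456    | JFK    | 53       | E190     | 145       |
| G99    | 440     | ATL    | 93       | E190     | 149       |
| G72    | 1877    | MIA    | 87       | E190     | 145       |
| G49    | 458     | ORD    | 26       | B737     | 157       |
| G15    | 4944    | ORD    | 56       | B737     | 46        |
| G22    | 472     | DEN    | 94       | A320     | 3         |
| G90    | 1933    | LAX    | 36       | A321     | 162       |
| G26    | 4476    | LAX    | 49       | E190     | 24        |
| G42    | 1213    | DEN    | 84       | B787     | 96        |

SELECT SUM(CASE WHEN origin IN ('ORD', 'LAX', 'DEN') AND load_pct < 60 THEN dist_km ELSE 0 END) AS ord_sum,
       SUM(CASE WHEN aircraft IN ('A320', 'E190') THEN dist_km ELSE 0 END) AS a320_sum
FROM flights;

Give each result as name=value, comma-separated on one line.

[ord_sum: origin IN ('ORD', 'LAX', 'DEN') AND load_pct < 60]
flight=G41: ✓ → 4096
flight=G50: ✗
flight=G59: ✗
flight=G45: ✗
flight=G99: ✗
flight=G72: ✗
flight=G49: ✓ → 458
flight=G15: ✓ → 4944
flight=G22: ✗
flight=G90: ✓ → 1933
flight=G26: ✓ → 4476
flight=G42: ✗
ord_sum = 4096 + 458 + 4944 + 1933 + 4476 = 15907
—
[a320_sum: aircraft IN ('A320', 'E190')]
flight=G41: ✓ → 4096
flight=G50: ✓ → 4583
flight=G59: ✗
flight=G45: ✓ → 2456
flight=G99: ✓ → 440
flight=G72: ✓ → 1877
flight=G49: ✗
flight=G15: ✗
flight=G22: ✓ → 472
flight=G90: ✗
flight=G26: ✓ → 4476
flight=G42: ✗
a320_sum = 4096 + 4583 + 2456 + 440 + 1877 + 472 + 4476 = 18400

ord_sum=15907, a320_sum=18400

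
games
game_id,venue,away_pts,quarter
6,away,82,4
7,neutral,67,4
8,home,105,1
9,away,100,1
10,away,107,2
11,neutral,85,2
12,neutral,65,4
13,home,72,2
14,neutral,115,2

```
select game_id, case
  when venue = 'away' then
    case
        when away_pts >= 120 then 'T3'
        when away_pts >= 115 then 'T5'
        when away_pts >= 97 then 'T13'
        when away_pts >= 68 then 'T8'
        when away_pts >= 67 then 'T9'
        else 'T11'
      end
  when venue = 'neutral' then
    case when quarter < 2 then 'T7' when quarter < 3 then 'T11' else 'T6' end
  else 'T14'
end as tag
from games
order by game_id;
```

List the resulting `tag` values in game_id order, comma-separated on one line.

T8, T6, T14, T13, T13, T11, T6, T14, T11

game_id=6: venue='away' → inner[away_pts >= 68] → T8
game_id=7: venue='neutral' → inner[ELSE] → T6
game_id=8: venue='home' → outer ELSE → T14
game_id=9: venue='away' → inner[away_pts >= 97] → T13
game_id=10: venue='away' → inner[away_pts >= 97] → T13
game_id=11: venue='neutral' → inner[quarter < 3] → T11
game_id=12: venue='neutral' → inner[ELSE] → T6
game_id=13: venue='home' → outer ELSE → T14
game_id=14: venue='neutral' → inner[quarter < 3] → T11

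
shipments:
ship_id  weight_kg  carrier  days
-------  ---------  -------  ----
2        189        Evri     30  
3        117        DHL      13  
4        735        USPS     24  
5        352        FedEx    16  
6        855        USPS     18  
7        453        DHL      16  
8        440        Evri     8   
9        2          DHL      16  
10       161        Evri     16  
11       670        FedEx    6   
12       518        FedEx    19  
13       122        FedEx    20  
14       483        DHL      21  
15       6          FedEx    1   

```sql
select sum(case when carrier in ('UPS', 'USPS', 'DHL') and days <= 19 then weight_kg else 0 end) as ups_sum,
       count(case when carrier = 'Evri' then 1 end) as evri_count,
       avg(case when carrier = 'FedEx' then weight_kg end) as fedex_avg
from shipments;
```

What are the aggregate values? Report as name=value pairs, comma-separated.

[ups_sum: carrier in ('UPS', 'USPS', 'DHL') and days <= 19]
ship_id=2: ✗
ship_id=3: ✓ → 117
ship_id=4: ✗
ship_id=5: ✗
ship_id=6: ✓ → 855
ship_id=7: ✓ → 453
ship_id=8: ✗
ship_id=9: ✓ → 2
ship_id=10: ✗
ship_id=11: ✗
ship_id=12: ✗
ship_id=13: ✗
ship_id=14: ✗
ship_id=15: ✗
ups_sum = 117 + 855 + 453 + 2 = 1427
—
[evri_count: carrier = 'Evri']
ship_id=2: ✓ → 1
ship_id=3: ✗
ship_id=4: ✗
ship_id=5: ✗
ship_id=6: ✗
ship_id=7: ✗
ship_id=8: ✓ → 1
ship_id=9: ✗
ship_id=10: ✓ → 1
ship_id=11: ✗
ship_id=12: ✗
ship_id=13: ✗
ship_id=14: ✗
ship_id=15: ✗
evri_count = COUNT(1, 1, 1) = 3
—
[fedex_avg: carrier = 'FedEx']
ship_id=2: ✗
ship_id=3: ✗
ship_id=4: ✗
ship_id=5: ✓ → 352
ship_id=6: ✗
ship_id=7: ✗
ship_id=8: ✗
ship_id=9: ✗
ship_id=10: ✗
ship_id=11: ✓ → 670
ship_id=12: ✓ → 518
ship_id=13: ✓ → 122
ship_id=14: ✗
ship_id=15: ✓ → 6
fedex_avg = (352 + 670 + 518 + 122 + 6) / 5 = 333.6

ups_sum=1427, evri_count=3, fedex_avg=333.6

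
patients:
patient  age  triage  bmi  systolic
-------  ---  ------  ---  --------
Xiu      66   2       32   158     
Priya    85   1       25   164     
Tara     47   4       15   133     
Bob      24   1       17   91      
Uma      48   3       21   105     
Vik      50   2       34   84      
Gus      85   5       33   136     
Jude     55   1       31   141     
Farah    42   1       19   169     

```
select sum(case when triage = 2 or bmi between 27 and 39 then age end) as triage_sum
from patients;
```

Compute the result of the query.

256

patient=Xiu: ✓ → 66
patient=Priya: ✗
patient=Tara: ✗
patient=Bob: ✗
patient=Uma: ✗
patient=Vik: ✓ → 50
patient=Gus: ✓ → 85
patient=Jude: ✓ → 55
patient=Farah: ✗
triage_sum = 66 + 50 + 85 + 55 = 256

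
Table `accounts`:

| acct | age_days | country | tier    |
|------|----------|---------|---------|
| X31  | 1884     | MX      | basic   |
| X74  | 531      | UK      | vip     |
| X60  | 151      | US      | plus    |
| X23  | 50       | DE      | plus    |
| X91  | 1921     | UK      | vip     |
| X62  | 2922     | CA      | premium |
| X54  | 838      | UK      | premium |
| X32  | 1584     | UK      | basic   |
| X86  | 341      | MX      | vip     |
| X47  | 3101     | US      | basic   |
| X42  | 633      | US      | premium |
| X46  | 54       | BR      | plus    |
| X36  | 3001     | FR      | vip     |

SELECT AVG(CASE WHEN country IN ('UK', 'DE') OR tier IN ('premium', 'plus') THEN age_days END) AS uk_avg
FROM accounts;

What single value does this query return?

acct=X31: ✗
acct=X74: ✓ → 531
acct=X60: ✓ → 151
acct=X23: ✓ → 50
acct=X91: ✓ → 1921
acct=X62: ✓ → 2922
acct=X54: ✓ → 838
acct=X32: ✓ → 1584
acct=X86: ✗
acct=X47: ✗
acct=X42: ✓ → 633
acct=X46: ✓ → 54
acct=X36: ✗
uk_avg = (531 + 151 + 50 + 1921 + 2922 + 838 + 1584 + 633 + 54) / 9 = 964.8888888889

964.8888888889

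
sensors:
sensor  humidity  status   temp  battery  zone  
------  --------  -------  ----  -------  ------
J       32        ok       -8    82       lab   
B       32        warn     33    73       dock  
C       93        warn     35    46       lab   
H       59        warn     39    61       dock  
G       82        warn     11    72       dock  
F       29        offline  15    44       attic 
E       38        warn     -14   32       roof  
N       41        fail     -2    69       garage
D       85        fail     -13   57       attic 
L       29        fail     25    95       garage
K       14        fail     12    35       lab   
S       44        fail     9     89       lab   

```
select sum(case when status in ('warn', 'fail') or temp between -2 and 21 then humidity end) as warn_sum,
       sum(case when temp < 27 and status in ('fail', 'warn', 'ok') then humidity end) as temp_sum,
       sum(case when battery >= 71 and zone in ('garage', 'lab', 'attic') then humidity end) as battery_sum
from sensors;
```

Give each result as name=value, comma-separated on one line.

[warn_sum: status in ('warn', 'fail') or temp between -2 and 21]
sensor=J: ✗
sensor=B: ✓ → 32
sensor=C: ✓ → 93
sensor=H: ✓ → 59
sensor=G: ✓ → 82
sensor=F: ✓ → 29
sensor=E: ✓ → 38
sensor=N: ✓ → 41
sensor=D: ✓ → 85
sensor=L: ✓ → 29
sensor=K: ✓ → 14
sensor=S: ✓ → 44
warn_sum = 32 + 93 + 59 + 82 + 29 + 38 + 41 + 85 + 29 + 14 + 44 = 546
—
[temp_sum: temp < 27 and status in ('fail', 'warn', 'ok')]
sensor=J: ✓ → 32
sensor=B: ✗
sensor=C: ✗
sensor=H: ✗
sensor=G: ✓ → 82
sensor=F: ✗
sensor=E: ✓ → 38
sensor=N: ✓ → 41
sensor=D: ✓ → 85
sensor=L: ✓ → 29
sensor=K: ✓ → 14
sensor=S: ✓ → 44
temp_sum = 32 + 82 + 38 + 41 + 85 + 29 + 14 + 44 = 365
—
[battery_sum: battery >= 71 and zone in ('garage', 'lab', 'attic')]
sensor=J: ✓ → 32
sensor=B: ✗
sensor=C: ✗
sensor=H: ✗
sensor=G: ✗
sensor=F: ✗
sensor=E: ✗
sensor=N: ✗
sensor=D: ✗
sensor=L: ✓ → 29
sensor=K: ✗
sensor=S: ✓ → 44
battery_sum = 32 + 29 + 44 = 105

warn_sum=546, temp_sum=365, battery_sum=105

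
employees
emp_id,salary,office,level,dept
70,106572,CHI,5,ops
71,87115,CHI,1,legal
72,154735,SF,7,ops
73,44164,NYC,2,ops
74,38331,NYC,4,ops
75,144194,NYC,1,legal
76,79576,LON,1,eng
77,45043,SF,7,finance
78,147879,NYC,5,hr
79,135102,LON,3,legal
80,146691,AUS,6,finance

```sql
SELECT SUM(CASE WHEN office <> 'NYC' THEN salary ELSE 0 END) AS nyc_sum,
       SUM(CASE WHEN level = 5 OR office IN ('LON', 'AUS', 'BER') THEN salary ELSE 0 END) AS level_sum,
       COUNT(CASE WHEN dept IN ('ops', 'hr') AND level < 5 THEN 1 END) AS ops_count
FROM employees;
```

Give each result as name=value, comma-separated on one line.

[nyc_sum: office <> 'NYC']
emp_id=70: ✓ → 106572
emp_id=71: ✓ → 87115
emp_id=72: ✓ → 154735
emp_id=73: ✗
emp_id=74: ✗
emp_id=75: ✗
emp_id=76: ✓ → 79576
emp_id=77: ✓ → 45043
emp_id=78: ✗
emp_id=79: ✓ → 135102
emp_id=80: ✓ → 146691
nyc_sum = 106572 + 87115 + 154735 + 79576 + 45043 + 135102 + 146691 = 754834
—
[level_sum: level = 5 OR office IN ('LON', 'AUS', 'BER')]
emp_id=70: ✓ → 106572
emp_id=71: ✗
emp_id=72: ✗
emp_id=73: ✗
emp_id=74: ✗
emp_id=75: ✗
emp_id=76: ✓ → 79576
emp_id=77: ✗
emp_id=78: ✓ → 147879
emp_id=79: ✓ → 135102
emp_id=80: ✓ → 146691
level_sum = 106572 + 79576 + 147879 + 135102 + 146691 = 615820
—
[ops_count: dept IN ('ops', 'hr') AND level < 5]
emp_id=70: ✗
emp_id=71: ✗
emp_id=72: ✗
emp_id=73: ✓ → 1
emp_id=74: ✓ → 1
emp_id=75: ✗
emp_id=76: ✗
emp_id=77: ✗
emp_id=78: ✗
emp_id=79: ✗
emp_id=80: ✗
ops_count = COUNT(1, 1) = 2

nyc_sum=754834, level_sum=615820, ops_count=2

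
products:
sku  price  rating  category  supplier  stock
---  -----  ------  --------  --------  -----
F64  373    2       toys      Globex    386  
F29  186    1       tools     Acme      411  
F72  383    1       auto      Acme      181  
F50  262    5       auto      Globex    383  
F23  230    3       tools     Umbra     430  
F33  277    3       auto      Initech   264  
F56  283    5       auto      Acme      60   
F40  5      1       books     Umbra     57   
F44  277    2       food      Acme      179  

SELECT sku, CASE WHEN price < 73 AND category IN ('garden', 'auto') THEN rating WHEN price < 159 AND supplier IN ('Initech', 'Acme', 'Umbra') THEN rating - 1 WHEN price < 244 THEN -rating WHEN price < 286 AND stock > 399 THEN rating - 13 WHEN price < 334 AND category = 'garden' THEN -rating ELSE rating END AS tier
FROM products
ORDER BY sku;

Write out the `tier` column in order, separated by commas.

sku=F23: price < 244 → -3
sku=F29: price < 244 → -1
sku=F33: ELSE → 3
sku=F40: price < 159 AND supplier IN ('Initech', 'Acme', 'Umbra') → 0
sku=F44: ELSE → 2
sku=F50: ELSE → 5
sku=F56: ELSE → 5
sku=F64: ELSE → 2
sku=F72: ELSE → 1

-3, -1, 3, 0, 2, 5, 5, 2, 1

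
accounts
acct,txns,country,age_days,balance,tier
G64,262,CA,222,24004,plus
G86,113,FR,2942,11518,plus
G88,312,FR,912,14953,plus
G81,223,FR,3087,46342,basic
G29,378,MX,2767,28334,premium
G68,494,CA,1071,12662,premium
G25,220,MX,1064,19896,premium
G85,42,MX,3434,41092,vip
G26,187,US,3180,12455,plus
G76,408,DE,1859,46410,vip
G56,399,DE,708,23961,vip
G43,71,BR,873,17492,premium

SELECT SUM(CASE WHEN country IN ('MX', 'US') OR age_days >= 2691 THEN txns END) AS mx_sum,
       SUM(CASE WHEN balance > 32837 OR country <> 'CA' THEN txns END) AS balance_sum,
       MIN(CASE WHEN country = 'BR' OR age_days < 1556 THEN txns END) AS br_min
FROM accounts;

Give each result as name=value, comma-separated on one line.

[mx_sum: country IN ('MX', 'US') OR age_days >= 2691]
acct=G64: ✗
acct=G86: ✓ → 113
acct=G88: ✗
acct=G81: ✓ → 223
acct=G29: ✓ → 378
acct=G68: ✗
acct=G25: ✓ → 220
acct=G85: ✓ → 42
acct=G26: ✓ → 187
acct=G76: ✗
acct=G56: ✗
acct=G43: ✗
mx_sum = 113 + 223 + 378 + 220 + 42 + 187 = 1163
—
[balance_sum: balance > 32837 OR country <> 'CA']
acct=G64: ✗
acct=G86: ✓ → 113
acct=G88: ✓ → 312
acct=G81: ✓ → 223
acct=G29: ✓ → 378
acct=G68: ✗
acct=G25: ✓ → 220
acct=G85: ✓ → 42
acct=G26: ✓ → 187
acct=G76: ✓ → 408
acct=G56: ✓ → 399
acct=G43: ✓ → 71
balance_sum = 113 + 312 + 223 + 378 + 220 + 42 + 187 + 408 + 399 + 71 = 2353
—
[br_min: country = 'BR' OR age_days < 1556]
acct=G64: ✓ → 262
acct=G86: ✗
acct=G88: ✓ → 312
acct=G81: ✗
acct=G29: ✗
acct=G68: ✓ → 494
acct=G25: ✓ → 220
acct=G85: ✗
acct=G26: ✗
acct=G76: ✗
acct=G56: ✓ → 399
acct=G43: ✓ → 71
br_min = MIN(262, 312, 494, 220, 399, 71) = 71

mx_sum=1163, balance_sum=2353, br_min=71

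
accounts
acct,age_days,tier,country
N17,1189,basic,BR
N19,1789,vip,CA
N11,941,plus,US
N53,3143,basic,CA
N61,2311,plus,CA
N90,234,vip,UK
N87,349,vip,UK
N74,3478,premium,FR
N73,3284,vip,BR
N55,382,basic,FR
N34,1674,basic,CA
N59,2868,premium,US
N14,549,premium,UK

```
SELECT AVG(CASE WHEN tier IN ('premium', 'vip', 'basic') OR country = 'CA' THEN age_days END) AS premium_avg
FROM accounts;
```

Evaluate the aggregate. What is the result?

1770.8333333333

acct=N17: ✓ → 1189
acct=N19: ✓ → 1789
acct=N11: ✗
acct=N53: ✓ → 3143
acct=N61: ✓ → 2311
acct=N90: ✓ → 234
acct=N87: ✓ → 349
acct=N74: ✓ → 3478
acct=N73: ✓ → 3284
acct=N55: ✓ → 382
acct=N34: ✓ → 1674
acct=N59: ✓ → 2868
acct=N14: ✓ → 549
premium_avg = (1189 + 1789 + 3143 + 2311 + 234 + 349 + 3478 + 3284 + 382 + 1674 + 2868 + 549) / 12 = 1770.8333333333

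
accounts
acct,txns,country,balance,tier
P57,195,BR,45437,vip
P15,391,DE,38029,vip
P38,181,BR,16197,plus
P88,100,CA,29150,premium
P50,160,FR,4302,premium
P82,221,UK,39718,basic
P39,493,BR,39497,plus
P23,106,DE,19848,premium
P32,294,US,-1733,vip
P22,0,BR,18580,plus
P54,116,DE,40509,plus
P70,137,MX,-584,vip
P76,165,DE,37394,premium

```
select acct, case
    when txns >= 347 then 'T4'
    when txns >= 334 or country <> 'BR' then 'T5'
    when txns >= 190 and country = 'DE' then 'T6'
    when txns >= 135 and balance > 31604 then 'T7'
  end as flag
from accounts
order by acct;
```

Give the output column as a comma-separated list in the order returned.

T4, NULL, T5, T5, NULL, T4, T5, T5, T7, T5, T5, T5, T5

acct=P15: txns >= 347 → T4
acct=P22: (no match → NULL) → NULL
acct=P23: txns >= 334 or country <> 'BR' → T5
acct=P32: txns >= 334 or country <> 'BR' → T5
acct=P38: (no match → NULL) → NULL
acct=P39: txns >= 347 → T4
acct=P50: txns >= 334 or country <> 'BR' → T5
acct=P54: txns >= 334 or country <> 'BR' → T5
acct=P57: txns >= 135 and balance > 31604 → T7
acct=P70: txns >= 334 or country <> 'BR' → T5
acct=P76: txns >= 334 or country <> 'BR' → T5
acct=P82: txns >= 334 or country <> 'BR' → T5
acct=P88: txns >= 334 or country <> 'BR' → T5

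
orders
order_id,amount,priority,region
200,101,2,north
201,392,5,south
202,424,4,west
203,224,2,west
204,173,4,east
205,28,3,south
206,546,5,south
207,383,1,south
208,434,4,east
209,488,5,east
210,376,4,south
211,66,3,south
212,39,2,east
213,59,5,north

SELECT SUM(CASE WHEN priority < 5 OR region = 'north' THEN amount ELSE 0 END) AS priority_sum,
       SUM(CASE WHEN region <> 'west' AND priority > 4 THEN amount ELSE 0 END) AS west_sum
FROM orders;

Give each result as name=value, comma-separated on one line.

[priority_sum: priority < 5 OR region = 'north']
order_id=200: ✓ → 101
order_id=201: ✗
order_id=202: ✓ → 424
order_id=203: ✓ → 224
order_id=204: ✓ → 173
order_id=205: ✓ → 28
order_id=206: ✗
order_id=207: ✓ → 383
order_id=208: ✓ → 434
order_id=209: ✗
order_id=210: ✓ → 376
order_id=211: ✓ → 66
order_id=212: ✓ → 39
order_id=213: ✓ → 59
priority_sum = 101 + 424 + 224 + 173 + 28 + 383 + 434 + 376 + 66 + 39 + 59 = 2307
—
[west_sum: region <> 'west' AND priority > 4]
order_id=200: ✗
order_id=201: ✓ → 392
order_id=202: ✗
order_id=203: ✗
order_id=204: ✗
order_id=205: ✗
order_id=206: ✓ → 546
order_id=207: ✗
order_id=208: ✗
order_id=209: ✓ → 488
order_id=210: ✗
order_id=211: ✗
order_id=212: ✗
order_id=213: ✓ → 59
west_sum = 392 + 546 + 488 + 59 = 1485

priority_sum=2307, west_sum=1485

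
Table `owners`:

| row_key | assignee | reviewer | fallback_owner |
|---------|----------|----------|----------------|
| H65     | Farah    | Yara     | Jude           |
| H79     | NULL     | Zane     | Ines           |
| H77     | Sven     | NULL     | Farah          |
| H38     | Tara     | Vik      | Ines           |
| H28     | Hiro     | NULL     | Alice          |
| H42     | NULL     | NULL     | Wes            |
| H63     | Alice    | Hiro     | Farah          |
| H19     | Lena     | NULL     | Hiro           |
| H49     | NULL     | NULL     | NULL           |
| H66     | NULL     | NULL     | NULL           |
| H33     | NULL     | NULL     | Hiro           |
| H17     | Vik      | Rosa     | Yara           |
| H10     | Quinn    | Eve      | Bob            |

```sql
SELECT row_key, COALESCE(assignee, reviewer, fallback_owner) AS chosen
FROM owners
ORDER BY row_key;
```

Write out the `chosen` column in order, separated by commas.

row_key=H10: assignee=Quinn → Quinn
row_key=H17: assignee=Vik → Vik
row_key=H19: assignee=Lena → Lena
row_key=H28: assignee=Hiro → Hiro
row_key=H33: assignee=NULL, reviewer=NULL, fallback_owner=Hiro → Hiro
row_key=H38: assignee=Tara → Tara
row_key=H42: assignee=NULL, reviewer=NULL, fallback_owner=Wes → Wes
row_key=H49: assignee=NULL, reviewer=NULL, fallback_owner=NULL (all NULL) → NULL
row_key=H63: assignee=Alice → Alice
row_key=H65: assignee=Farah → Farah
row_key=H66: assignee=NULL, reviewer=NULL, fallback_owner=NULL (all NULL) → NULL
row_key=H77: assignee=Sven → Sven
row_key=H79: assignee=NULL, reviewer=Zane → Zane

Quinn, Vik, Lena, Hiro, Hiro, Tara, Wes, NULL, Alice, Farah, NULL, Sven, Zane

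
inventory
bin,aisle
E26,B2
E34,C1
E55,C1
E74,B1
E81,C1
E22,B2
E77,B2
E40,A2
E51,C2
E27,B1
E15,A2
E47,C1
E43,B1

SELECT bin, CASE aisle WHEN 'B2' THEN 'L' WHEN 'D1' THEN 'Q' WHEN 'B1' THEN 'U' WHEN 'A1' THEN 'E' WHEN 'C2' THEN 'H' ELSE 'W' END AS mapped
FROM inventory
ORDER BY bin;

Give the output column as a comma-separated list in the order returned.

bin=E15: ELSE → W
bin=E22: aisle='B2' → L
bin=E26: aisle='B2' → L
bin=E27: aisle='B1' → U
bin=E34: ELSE → W
bin=E40: ELSE → W
bin=E43: aisle='B1' → U
bin=E47: ELSE → W
bin=E51: aisle='C2' → H
bin=E55: ELSE → W
bin=E74: aisle='B1' → U
bin=E77: aisle='B2' → L
bin=E81: ELSE → W

W, L, L, U, W, W, U, W, H, W, U, L, W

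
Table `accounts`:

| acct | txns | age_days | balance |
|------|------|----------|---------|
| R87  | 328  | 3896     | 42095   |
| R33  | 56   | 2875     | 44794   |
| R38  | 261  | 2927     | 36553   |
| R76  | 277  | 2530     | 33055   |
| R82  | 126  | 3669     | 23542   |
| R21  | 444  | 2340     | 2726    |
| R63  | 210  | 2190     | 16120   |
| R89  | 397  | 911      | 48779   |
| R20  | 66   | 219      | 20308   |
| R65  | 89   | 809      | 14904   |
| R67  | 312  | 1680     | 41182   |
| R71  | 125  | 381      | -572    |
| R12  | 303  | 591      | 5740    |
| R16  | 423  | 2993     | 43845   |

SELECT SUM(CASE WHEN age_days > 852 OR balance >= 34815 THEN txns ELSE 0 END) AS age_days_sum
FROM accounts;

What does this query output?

acct=R87: ✓ → 328
acct=R33: ✓ → 56
acct=R38: ✓ → 261
acct=R76: ✓ → 277
acct=R82: ✓ → 126
acct=R21: ✓ → 444
acct=R63: ✓ → 210
acct=R89: ✓ → 397
acct=R20: ✗
acct=R65: ✗
acct=R67: ✓ → 312
acct=R71: ✗
acct=R12: ✗
acct=R16: ✓ → 423
age_days_sum = 328 + 56 + 261 + 277 + 126 + 444 + 210 + 397 + 312 + 423 = 2834

2834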